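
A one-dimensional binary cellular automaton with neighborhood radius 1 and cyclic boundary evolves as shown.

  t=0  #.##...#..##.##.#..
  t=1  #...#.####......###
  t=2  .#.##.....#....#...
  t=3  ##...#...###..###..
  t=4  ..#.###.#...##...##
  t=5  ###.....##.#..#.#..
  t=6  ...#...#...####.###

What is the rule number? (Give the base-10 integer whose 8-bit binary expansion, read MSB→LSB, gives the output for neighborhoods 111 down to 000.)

22

  ###|.  b7=0 t=1,i=7
  ##.|.  b6=0 t=0,i=3
  #.#|.  b5=0 t=0,i=1
  #..|#  b4=1 t=0,i=4
  .##|.  b3=0 t=0,i=2
  .#.|#  b2=1 t=0,i=0
  ..#|#  b1=1 t=0,i=6
  ...|.  b0=0 t=0,i=5
  bits 00010110 = 22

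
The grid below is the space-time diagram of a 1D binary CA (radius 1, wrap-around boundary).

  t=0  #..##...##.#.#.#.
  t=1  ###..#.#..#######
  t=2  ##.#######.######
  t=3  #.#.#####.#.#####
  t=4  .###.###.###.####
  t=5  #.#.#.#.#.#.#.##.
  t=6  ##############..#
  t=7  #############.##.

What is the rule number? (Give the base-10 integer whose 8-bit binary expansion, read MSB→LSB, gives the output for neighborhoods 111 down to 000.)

  nb ###: next=#  (t=1,i=0, bit7=1)
  nb ##.: next=.  (t=0,i=4, bit6=0)
  nb #.#: next=#  (t=0,i=10, bit5=1)
  nb #..: next=#  (t=0,i=1, bit4=1)
  nb .##: next=.  (t=0,i=3, bit3=0)
  nb .#.: next=#  (t=0,i=0, bit2=1)
  nb ..#: next=#  (t=0,i=2, bit1=1)
  nb ...: next=.  (t=0,i=6, bit0=0)
  bits 10110110 = 182

182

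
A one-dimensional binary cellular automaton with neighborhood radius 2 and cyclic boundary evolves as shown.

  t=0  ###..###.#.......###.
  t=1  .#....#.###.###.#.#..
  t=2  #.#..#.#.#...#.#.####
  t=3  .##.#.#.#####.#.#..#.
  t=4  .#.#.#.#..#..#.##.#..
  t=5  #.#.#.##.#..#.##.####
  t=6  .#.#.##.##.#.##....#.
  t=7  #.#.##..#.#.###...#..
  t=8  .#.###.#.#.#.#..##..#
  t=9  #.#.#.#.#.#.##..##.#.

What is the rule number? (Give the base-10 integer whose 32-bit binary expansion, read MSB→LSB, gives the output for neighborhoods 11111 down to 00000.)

  #####|#  b31=1 t=2,i=19
  ####.|.  b30=0 t=2,i=20
  ###.#|.  b29=0 t=0,i=7
  ###..|.  b28=0 t=0,i=2
  ##.##|.  b27=0 t=0,i=20
  ##.#.|#  b26=1 t=0,i=8
  ##..#|.  b25=0 t=0,i=3
  ##...|.  b24=0 t=6,i=15
  #.###|.  b23=0 t=0,i=0
  #.##.|#  b22=1 t=4,i=15
  #.#.#|.  b21=0 t=1,i=16
  #.#..|#  b20=1 t=0,i=9
  #..##|.  b19=0 t=0,i=4
  #..#.|#  b18=1 t=2,i=4
  #...#|#  b17=1 t=1,i=20
  #....|.  b16=0 t=0,i=11
  .####|.  b15=0 t=2,i=18
  .###.|#  b14=1 t=0,i=1
  .##.#|.  b13=0 t=3,i=2
  .##..|#  b12=1 t=6,i=14
  .#.##|#  b11=1 t=1,i=7
  .#.#.|#  b10=1 t=1,i=17
  .#..#|.  b9=0 t=2,i=3
  .#...|#  b8=1 t=0,i=10
  ..###|.  b7=0 t=0,i=5
  ..##.|#  b6=1 t=3,i=1
  ..#.#|.  b5=0 t=1,i=6
  ..#..|.  b4=0 t=1,i=1
  ...##|#  b3=1 t=0,i=16
  ...#.|#  b2=1 t=1,i=0
  ....#|.  b1=0 t=0,i=15
  .....|#  b0=1 t=0,i=12
  bits 10000100010101100101110101001101 = 2220252493

2220252493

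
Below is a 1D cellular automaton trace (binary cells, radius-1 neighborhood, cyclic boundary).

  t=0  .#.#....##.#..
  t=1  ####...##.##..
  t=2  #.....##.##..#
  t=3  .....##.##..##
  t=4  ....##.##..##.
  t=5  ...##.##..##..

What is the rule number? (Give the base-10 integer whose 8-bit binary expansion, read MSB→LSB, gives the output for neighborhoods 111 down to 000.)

46

  ###|.  b7=0 t=1,i=1
  ##.|.  b6=0 t=0,i=9
  #.#|#  b5=1 t=0,i=2
  #..|.  b4=0 t=0,i=4
  .##|#  b3=1 t=0,i=8
  .#.|#  b2=1 t=0,i=1
  ..#|#  b1=1 t=0,i=0
  ...|.  b0=0 t=0,i=5
  bits 00101110 = 46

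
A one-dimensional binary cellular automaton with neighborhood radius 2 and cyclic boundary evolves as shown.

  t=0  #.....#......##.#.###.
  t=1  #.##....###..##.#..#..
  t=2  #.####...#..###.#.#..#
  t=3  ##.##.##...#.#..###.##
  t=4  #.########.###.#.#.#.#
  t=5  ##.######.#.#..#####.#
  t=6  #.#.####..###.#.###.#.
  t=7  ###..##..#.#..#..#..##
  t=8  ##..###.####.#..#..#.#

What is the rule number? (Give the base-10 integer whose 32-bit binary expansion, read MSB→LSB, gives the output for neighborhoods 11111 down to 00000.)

  [31] ##### => #  t=4,i=4
  [30] ####. => #  t=2,i=4
  [29] ###.# => .  t=0,i=20
  [28] ###.. => .  t=1,i=10
  [27] ##.## => #  t=2,i=1
  [26] ##.#. => .  t=0,i=15
  [25] ##..# => .  t=1,i=11
  [24] ##... => #  t=1,i=4
  [23] #.### => .  t=0,i=18
  [22] #.##. => #  t=1,i=2
  [21] #.#.# => #  t=0,i=16
  [20] #.#.. => #  t=0,i=0
  [19] #..## => #  t=1,i=12
  [18] #..#. => #  t=1,i=18
  [17] #...# => #  t=2,i=7
  [16] #.... => #  t=0,i=2
  [15] .#### => #  t=2,i=3
  [14] .###. => #  t=0,i=19
  [13] .##.# => #  t=0,i=14
  [12] .##.. => #  t=1,i=3
  [11] .#.## => .  t=0,i=17
  [10] .#.#. => #  t=2,i=17
  [9] .#..# => .  t=1,i=17
  [8] .#... => .  t=0,i=1
  [7] ..### => .  t=1,i=8
  [6] ..##. => #  t=0,i=13
  [5] ..#.# => #  t=1,i=0
  [4] ..#.. => .  t=0,i=6
  [3] ...## => .  t=0,i=12
  [2] ...#. => .  t=0,i=5
  [1] ....# => .  t=0,i=4
  [0] ..... => #  t=0,i=3
  bits 11001001011111111111010001100001 = 3380606049

3380606049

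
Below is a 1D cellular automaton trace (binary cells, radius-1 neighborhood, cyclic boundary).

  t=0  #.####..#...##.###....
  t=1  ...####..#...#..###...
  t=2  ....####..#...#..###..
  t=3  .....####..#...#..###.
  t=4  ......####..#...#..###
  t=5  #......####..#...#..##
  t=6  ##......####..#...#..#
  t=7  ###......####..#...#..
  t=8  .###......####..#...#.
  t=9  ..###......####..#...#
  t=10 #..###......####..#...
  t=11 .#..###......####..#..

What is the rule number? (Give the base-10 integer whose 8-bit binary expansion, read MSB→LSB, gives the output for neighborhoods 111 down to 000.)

  nb ###: next=#  (t=0,i=3, bit7=1)
  nb ##.: next=#  (t=0,i=5, bit6=1)
  nb #.#: next=.  (t=0,i=1, bit5=0)
  nb #..: next=#  (t=0,i=6, bit4=1)
  nb .##: next=.  (t=0,i=2, bit3=0)
  nb .#.: next=.  (t=0,i=0, bit2=0)
  nb ..#: next=.  (t=0,i=7, bit1=0)
  nb ...: next=.  (t=0,i=10, bit0=0)
  bits 11010000 = 208

208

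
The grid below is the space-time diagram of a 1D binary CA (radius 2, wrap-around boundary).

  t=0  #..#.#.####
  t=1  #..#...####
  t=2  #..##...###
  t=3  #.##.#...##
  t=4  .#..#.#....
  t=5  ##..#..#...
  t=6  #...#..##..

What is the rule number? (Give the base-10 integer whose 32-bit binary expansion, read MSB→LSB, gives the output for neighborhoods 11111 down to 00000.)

  nb #####: next=#  (t=0,i=9, bit31=1)
  nb ####.: next=#  (t=0,i=10, bit30=1)
  nb ###.#: next=.  (t=3,i=0, bit29=0)
  nb ###..: next=#  (t=0,i=0, bit28=1)
  nb ##.##: next=#  (t=3,i=1, bit27=1)
  nb ##.#.: next=#  (t=3,i=4, bit26=1)
  nb ##..#: next=.  (t=0,i=1, bit25=0)
  nb ##...: next=#  (t=2,i=5, bit24=1)
  nb #.###: next=#  (t=0,i=7, bit23=1)
  nb #.##.: next=.  (t=3,i=2, bit22=0)
  nb #.#.#: next=.  (t=0,i=5, bit21=0)
  nb #.#..: next=.  (t=3,i=5, bit20=0)
  nb #..##: next=#  (t=2,i=2, bit19=1)
  nb #..#.: next=.  (t=0,i=2, bit18=0)
  nb #...#: next=.  (t=1,i=5, bit17=0)
  nb #....: next=.  (t=4,i=8, bit16=0)
  nb .####: next=#  (t=0,i=8, bit15=1)
  nb .###.: next=.  (t=3,i=10, bit14=0)
  nb .##.#: next=.  (t=3,i=3, bit13=0)
  nb .##..: next=.  (t=2,i=4, bit12=0)
  nb .#.##: next=.  (t=0,i=6, bit11=0)
  nb .#.#.: next=.  (t=0,i=4, bit10=0)
  nb .#..#: next=.  (t=4,i=2, bit9=0)
  nb .#...: next=#  (t=1,i=4, bit8=1)
  nb ..###: next=.  (t=1,i=7, bit7=0)
  nb ..##.: next=#  (t=2,i=3, bit6=1)
  nb ..#.#: next=#  (t=0,i=3, bit5=1)
  nb ..#..: next=#  (t=1,i=3, bit4=1)
  nb ...##: next=.  (t=1,i=6, bit3=0)
  nb ...#.: next=#  (t=4,i=0, bit2=1)
  nb ....#: next=.  (t=4,i=10, bit1=0)
  nb .....: next=.  (t=4,i=9, bit0=0)
  bits 11011101100010001000000101110100 = 3716710772

3716710772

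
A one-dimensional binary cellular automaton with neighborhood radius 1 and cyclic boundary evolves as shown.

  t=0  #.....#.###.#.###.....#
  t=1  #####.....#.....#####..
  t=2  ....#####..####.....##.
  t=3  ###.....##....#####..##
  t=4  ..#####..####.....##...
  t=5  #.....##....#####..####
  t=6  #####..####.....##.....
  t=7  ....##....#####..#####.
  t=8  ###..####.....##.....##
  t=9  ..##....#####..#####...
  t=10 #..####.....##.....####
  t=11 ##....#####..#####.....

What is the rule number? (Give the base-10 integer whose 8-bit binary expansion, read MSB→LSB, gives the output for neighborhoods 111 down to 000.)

  nb ###: next=.  (t=0,i=9, bit7=0)
  nb ##.: next=#  (t=0,i=0, bit6=1)
  nb #.#: next=.  (t=0,i=7, bit5=0)
  nb #..: next=#  (t=0,i=1, bit4=1)
  nb .##: next=.  (t=0,i=8, bit3=0)
  nb .#.: next=.  (t=0,i=6, bit2=0)
  nb ..#: next=.  (t=0,i=5, bit1=0)
  nb ...: next=#  (t=0,i=2, bit0=1)
  bits 01010001 = 81

81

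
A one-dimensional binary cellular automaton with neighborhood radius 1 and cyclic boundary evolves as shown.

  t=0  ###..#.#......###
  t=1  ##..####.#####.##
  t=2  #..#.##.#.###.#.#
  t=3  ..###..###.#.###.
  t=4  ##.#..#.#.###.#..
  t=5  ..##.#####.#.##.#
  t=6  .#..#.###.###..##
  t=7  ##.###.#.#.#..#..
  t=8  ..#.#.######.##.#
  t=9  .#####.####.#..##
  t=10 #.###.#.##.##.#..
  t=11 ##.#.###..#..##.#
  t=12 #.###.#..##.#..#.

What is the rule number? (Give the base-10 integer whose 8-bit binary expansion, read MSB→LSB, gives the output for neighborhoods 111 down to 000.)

167

  nb ###: next=#  (t=0,i=0, bit7=1)
  nb ##.: next=.  (t=0,i=2, bit6=0)
  nb #.#: next=#  (t=0,i=6, bit5=1)
  nb #..: next=.  (t=0,i=3, bit4=0)
  nb .##: next=.  (t=0,i=14, bit3=0)
  nb .#.: next=#  (t=0,i=5, bit2=1)
  nb ..#: next=#  (t=0,i=4, bit1=1)
  nb ...: next=#  (t=0,i=9, bit0=1)
  bits 10100111 = 167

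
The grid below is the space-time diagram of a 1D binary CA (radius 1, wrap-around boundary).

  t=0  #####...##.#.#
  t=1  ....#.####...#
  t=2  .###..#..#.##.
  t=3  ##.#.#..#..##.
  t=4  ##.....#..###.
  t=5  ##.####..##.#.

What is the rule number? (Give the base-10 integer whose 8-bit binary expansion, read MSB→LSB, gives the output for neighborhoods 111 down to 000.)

  ### -> .   bit 7 = 0  t=0,i=0
  ##. -> #   bit 6 = 1  t=0,i=4
  #.# -> .   bit 5 = 0  t=0,i=10
  #.. -> .   bit 4 = 0  t=0,i=5
  .## -> #   bit 3 = 1  t=0,i=8
  .#. -> .   bit 2 = 0  t=0,i=11
  ..# -> #   bit 1 = 1  t=0,i=7
  ... -> #   bit 0 = 1  t=0,i=6
  bits 01001011 = 75

75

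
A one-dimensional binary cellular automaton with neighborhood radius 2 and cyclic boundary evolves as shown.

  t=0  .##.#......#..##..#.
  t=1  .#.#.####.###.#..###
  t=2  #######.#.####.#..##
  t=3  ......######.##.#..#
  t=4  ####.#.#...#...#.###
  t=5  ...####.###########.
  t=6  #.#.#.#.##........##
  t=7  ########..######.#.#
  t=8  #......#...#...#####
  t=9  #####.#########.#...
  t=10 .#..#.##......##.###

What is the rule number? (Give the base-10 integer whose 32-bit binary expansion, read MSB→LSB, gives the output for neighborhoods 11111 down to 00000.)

  nb #####: next=.  (t=2,i=0, bit31=0)
  nb ####.: next=.  (t=1,i=7, bit30=0)
  nb ###.#: next=#  (t=1,i=8, bit29=1)
  nb ###..: next=#  (t=5,i=18, bit28=1)
  nb ##.##: next=.  (t=1,i=9, bit27=0)
  nb ##.#.: next=#  (t=0,i=3, bit26=1)
  nb ##..#: next=.  (t=0,i=16, bit25=0)
  nb ##...: next=#  (t=5,i=19, bit24=1)
  nb #.###: next=#  (t=1,i=5, bit23=1)
  nb #.##.: next=.  (t=3,i=13, bit22=0)
  nb #.#.#: next=#  (t=1,i=1, bit21=1)
  nb #.#..: next=.  (t=0,i=4, bit20=0)
  nb #..##: next=.  (t=0,i=0, bit19=0)
  nb #..#.: next=#  (t=0,i=17, bit18=1)
  nb #...#: next=#  (t=4,i=9, bit17=1)
  nb #....: next=#  (t=0,i=6, bit16=1)
  nb .####: next=#  (t=1,i=6, bit15=1)
  nb .###.: next=#  (t=1,i=11, bit14=1)
  nb .##.#: next=.  (t=0,i=2, bit13=0)
  nb .##..: next=.  (t=0,i=15, bit12=0)
  nb .#.##: next=#  (t=1,i=4, bit11=1)
  nb .#.#.: next=#  (t=1,i=2, bit10=1)
  nb .#..#: next=#  (t=0,i=12, bit9=1)
  nb .#...: next=#  (t=0,i=5, bit8=1)
  nb ..###: next=.  (t=1,i=17, bit7=0)
  nb ..##.: next=#  (t=0,i=1, bit6=1)
  nb ..#.#: next=#  (t=4,i=15, bit5=1)
  nb ..#..: next=#  (t=0,i=11, bit4=1)
  nb ...##: next=#  (t=3,i=5, bit3=1)
  nb ...#.: next=#  (t=0,i=10, bit2=1)
  nb ....#: next=.  (t=0,i=9, bit1=0)
  nb .....: next=#  (t=0,i=7, bit0=1)
  bits 00110101101001111100111101111101 = 900190077

900190077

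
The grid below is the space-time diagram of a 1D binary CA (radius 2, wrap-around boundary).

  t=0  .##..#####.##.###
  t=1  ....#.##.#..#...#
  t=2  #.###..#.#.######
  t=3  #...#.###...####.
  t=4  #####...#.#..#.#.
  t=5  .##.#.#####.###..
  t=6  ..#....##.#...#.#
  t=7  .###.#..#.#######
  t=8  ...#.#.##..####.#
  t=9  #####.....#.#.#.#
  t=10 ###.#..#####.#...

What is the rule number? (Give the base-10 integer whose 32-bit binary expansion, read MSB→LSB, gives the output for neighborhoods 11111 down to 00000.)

2954798391

  nb #####: next=#  (t=0,i=7, bit31=1)
  nb ####.: next=.  (t=0,i=8, bit30=0)
  nb ###.#: next=#  (t=0,i=9, bit29=1)
  nb ###..: next=#  (t=2,i=4, bit28=1)
  nb ##.##: next=.  (t=0,i=0, bit27=0)
  nb ##.#.: next=.  (t=1,i=8, bit26=0)
  nb ##..#: next=.  (t=0,i=3, bit25=0)
  nb ##...: next=.  (t=3,i=9, bit24=0)
  nb #.###: next=.  (t=0,i=14, bit23=0)
  nb #.##.: next=.  (t=0,i=1, bit22=0)
  nb #.#.#: next=.  (t=2,i=9, bit21=0)
  nb #.#..: next=#  (t=1,i=9, bit20=1)
  nb #..##: next=#  (t=0,i=4, bit19=1)
  nb #..#.: next=#  (t=1,i=11, bit18=1)
  nb #...#: next=#  (t=1,i=14, bit17=1)
  nb #....: next=.  (t=1,i=1, bit16=0)
  nb .####: next=#  (t=0,i=6, bit15=1)
  nb .###.: next=.  (t=0,i=15, bit14=0)
  nb .##.#: next=#  (t=0,i=12, bit13=1)
  nb .##..: next=.  (t=0,i=2, bit12=0)
  nb .#.##: next=.  (t=1,i=5, bit11=0)
  nb .#.#.: next=#  (t=2,i=8, bit10=1)
  nb .#..#: next=.  (t=1,i=10, bit9=0)
  nb .#...: next=#  (t=1,i=0, bit8=1)
  nb ..###: next=.  (t=0,i=5, bit7=0)
  nb ..##.: next=.  (t=5,i=1, bit6=0)
  nb ..#.#: next=#  (t=1,i=4, bit5=1)
  nb ..#..: next=#  (t=1,i=12, bit4=1)
  nb ...##: next=.  (t=3,i=11, bit3=0)
  nb ...#.: next=#  (t=1,i=3, bit2=1)
  nb ....#: next=#  (t=1,i=2, bit1=1)
  nb .....: next=#  (t=9,i=7, bit0=1)
  bits 10110000000111101010010100110111 = 2954798391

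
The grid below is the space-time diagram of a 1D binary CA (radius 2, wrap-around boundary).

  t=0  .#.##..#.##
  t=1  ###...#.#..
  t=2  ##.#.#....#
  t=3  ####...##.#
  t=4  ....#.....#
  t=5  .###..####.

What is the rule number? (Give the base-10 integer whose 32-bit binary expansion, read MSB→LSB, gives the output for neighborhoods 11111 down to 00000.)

  nb #####: next=.  (t=3,i=1, bit31=0)
  nb ####.: next=.  (t=3,i=2, bit30=0)
  nb ###.#: next=#  (t=2,i=1, bit29=1)
  nb ###..: next=.  (t=1,i=2, bit28=0)
  nb ##.##: next=.  (t=3,i=9, bit27=0)
  nb ##.#.: next=#  (t=0,i=0, bit26=1)
  nb ##..#: next=.  (t=0,i=5, bit25=0)
  nb ##...: next=#  (t=1,i=3, bit24=1)
  nb #.###: next=#  (t=3,i=10, bit23=1)
  nb #.##.: next=.  (t=0,i=3, bit22=0)
  nb #.#.#: next=#  (t=0,i=1, bit21=1)
  nb #.#..: next=.  (t=1,i=8, bit20=0)
  nb #..##: next=#  (t=1,i=10, bit19=1)
  nb #..#.: next=#  (t=0,i=6, bit18=1)
  nb #...#: next=.  (t=1,i=4, bit17=0)
  nb #....: next=#  (t=2,i=7, bit16=1)
  nb .####: next=.  (t=3,i=0, bit15=0)
  nb .###.: next=#  (t=1,i=1, bit14=1)
  nb .##.#: next=.  (t=0,i=10, bit13=0)
  nb .##..: next=.  (t=0,i=4, bit12=0)
  nb .#.##: next=#  (t=0,i=2, bit11=1)
  nb .#.#.: next=.  (t=1,i=7, bit10=0)
  nb .#..#: next=.  (t=1,i=9, bit9=0)
  nb .#...: next=.  (t=2,i=6, bit8=0)
  nb ..###: next=#  (t=1,i=0, bit7=1)
  nb ..##.: next=.  (t=3,i=7, bit6=0)
  nb ..#.#: next=.  (t=0,i=7, bit5=0)
  nb ..#..: next=.  (t=4,i=4, bit4=0)
  nb ...##: next=.  (t=2,i=9, bit3=0)
  nb ...#.: next=#  (t=1,i=5, bit2=1)
  nb ....#: next=#  (t=2,i=8, bit1=1)
  nb .....: next=#  (t=4,i=7, bit0=1)
  bits 00100101101011010100100010000111 = 632113287

632113287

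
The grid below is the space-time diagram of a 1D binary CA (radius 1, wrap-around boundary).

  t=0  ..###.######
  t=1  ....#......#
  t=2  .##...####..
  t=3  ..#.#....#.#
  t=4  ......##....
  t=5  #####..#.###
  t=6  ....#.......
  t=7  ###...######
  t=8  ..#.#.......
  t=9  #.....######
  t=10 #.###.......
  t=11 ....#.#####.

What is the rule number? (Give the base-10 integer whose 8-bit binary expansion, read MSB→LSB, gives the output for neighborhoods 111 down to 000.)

65

  [7] ### => .  t=0,i=3
  [6] ##. => #  t=0,i=4
  [5] #.# => .  t=0,i=5
  [4] #.. => .  t=0,i=0
  [3] .## => .  t=0,i=2
  [2] .#. => .  t=1,i=4
  [1] ..# => .  t=0,i=1
  [0] ... => #  t=1,i=1
  bits 01000001 = 65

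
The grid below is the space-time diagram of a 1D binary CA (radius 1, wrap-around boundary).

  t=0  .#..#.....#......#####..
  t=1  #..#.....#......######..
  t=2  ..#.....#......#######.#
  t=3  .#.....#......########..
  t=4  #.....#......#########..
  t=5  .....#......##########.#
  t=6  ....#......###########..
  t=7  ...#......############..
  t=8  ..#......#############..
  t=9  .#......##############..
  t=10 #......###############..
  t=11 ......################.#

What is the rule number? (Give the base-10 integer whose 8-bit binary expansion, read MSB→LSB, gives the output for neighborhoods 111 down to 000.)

  [7] ### => #  t=0,i=18
  [6] ##. => #  t=0,i=21
  [5] #.# => .  t=2,i=22
  [4] #.. => .  t=0,i=2
  [3] .## => #  t=0,i=17
  [2] .#. => .  t=0,i=1
  [1] ..# => #  t=0,i=0
  [0] ... => .  t=0,i=6
  bits 11001010 = 202

202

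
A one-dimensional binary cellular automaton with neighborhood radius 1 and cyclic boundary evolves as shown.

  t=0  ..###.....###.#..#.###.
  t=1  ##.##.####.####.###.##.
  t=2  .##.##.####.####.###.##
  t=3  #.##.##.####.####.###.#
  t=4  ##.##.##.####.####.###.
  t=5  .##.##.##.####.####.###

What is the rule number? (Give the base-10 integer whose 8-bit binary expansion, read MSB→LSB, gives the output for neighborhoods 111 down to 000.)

231

  ###|#  b7=1 t=0,i=3
  ##.|#  b6=1 t=0,i=4
  #.#|#  b5=1 t=0,i=13
  #..|.  b4=0 t=0,i=5
  .##|.  b3=0 t=0,i=2
  .#.|#  b2=1 t=0,i=14
  ..#|#  b1=1 t=0,i=1
  ...|#  b0=1 t=0,i=0
  bits 11100111 = 231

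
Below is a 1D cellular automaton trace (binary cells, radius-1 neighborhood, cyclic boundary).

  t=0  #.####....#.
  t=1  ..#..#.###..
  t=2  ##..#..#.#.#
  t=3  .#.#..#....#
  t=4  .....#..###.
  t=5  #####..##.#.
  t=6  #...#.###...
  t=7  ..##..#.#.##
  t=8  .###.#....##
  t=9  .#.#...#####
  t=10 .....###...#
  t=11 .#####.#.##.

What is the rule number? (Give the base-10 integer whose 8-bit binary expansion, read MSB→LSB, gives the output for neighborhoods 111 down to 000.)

  [7] ### => .  t=0,i=3
  [6] ##. => #  t=0,i=5
  [5] #.# => .  t=0,i=1
  [4] #.. => .  t=0,i=6
  [3] .## => #  t=0,i=2
  [2] .#. => .  t=0,i=0
  [1] ..# => #  t=0,i=9
  [0] ... => #  t=0,i=7
  bits 01001011 = 75

75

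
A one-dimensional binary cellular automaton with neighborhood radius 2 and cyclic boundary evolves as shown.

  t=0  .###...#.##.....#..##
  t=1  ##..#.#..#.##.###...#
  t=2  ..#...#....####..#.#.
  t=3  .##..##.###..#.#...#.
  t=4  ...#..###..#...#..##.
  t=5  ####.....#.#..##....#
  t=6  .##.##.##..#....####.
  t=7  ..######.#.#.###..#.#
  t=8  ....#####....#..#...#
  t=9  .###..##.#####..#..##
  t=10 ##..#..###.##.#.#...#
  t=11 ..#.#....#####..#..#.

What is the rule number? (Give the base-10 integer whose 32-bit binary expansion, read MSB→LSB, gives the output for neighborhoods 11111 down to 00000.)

4023459870

  [31] ##### => #  t=5,i=1
  [30] ####. => #  t=2,i=13
  [29] ###.# => #  t=7,i=7
  [28] ###.. => .  t=0,i=3
  [27] ##.## => #  t=0,i=0
  [26] ##.#. => #  t=7,i=8
  [25] ##..# => #  t=1,i=2
  [24] ##... => #  t=0,i=4
  [23] #.### => #  t=0,i=1
  [22] #.##. => #  t=0,i=9
  [21] #.#.# => .  t=7,i=9
  [20] #.#.. => #  t=1,i=6
  [19] #..## => .  t=0,i=18
  [18] #..#. => .  t=1,i=3
  [17] #...# => .  t=0,i=5
  [16] #.... => #  t=0,i=12
  [15] .#### => .  t=2,i=12
  [14] .###. => .  t=0,i=2
  [13] .##.# => #  t=0,i=20
  [12] .##.. => .  t=0,i=10
  [11] .#.## => .  t=0,i=8
  [10] .#.#. => .  t=1,i=5
  [9] .#..# => .  t=0,i=17
  [8] .#... => .  t=2,i=3
  [7] ..### => .  t=1,i=20
  [6] ..##. => .  t=0,i=19
  [5] ..#.# => .  t=0,i=7
  [4] ..#.. => #  t=0,i=16
  [3] ...## => #  t=1,i=19
  [2] ...#. => #  t=0,i=6
  [1] ....# => #  t=0,i=14
  [0] ..... => .  t=0,i=13
  bits 11101111110100010010000000011110 = 4023459870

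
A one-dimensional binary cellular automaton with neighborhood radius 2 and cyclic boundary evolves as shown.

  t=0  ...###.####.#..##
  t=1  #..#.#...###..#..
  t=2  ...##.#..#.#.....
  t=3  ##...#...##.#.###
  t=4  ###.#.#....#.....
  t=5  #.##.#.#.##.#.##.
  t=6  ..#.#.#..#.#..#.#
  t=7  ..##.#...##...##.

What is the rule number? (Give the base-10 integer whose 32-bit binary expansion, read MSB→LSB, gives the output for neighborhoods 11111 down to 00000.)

  #####|.  b31=0 t=3,i=16
  ####.|#  b30=1 t=0,i=9
  ###.#|#  b29=1 t=0,i=5
  ###..|#  b28=1 t=1,i=11
  ##.##|.  b27=0 t=0,i=6
  ##.#.|#  b26=1 t=0,i=11
  ##..#|.  b25=0 t=1,i=12
  ##...|#  b24=1 t=0,i=0
  #.###|.  b23=0 t=0,i=7
  #.##.|#  b22=1 t=5,i=2
  #.#.#|.  b21=0 t=3,i=12
  #.#..|.  b20=0 t=0,i=12
  #..##|#  b19=1 t=0,i=14
  #..#.|.  b18=0 t=1,i=2
  #...#|.  b17=0 t=0,i=1
  #....|.  b16=0 t=2,i=13
  .####|.  b15=0 t=0,i=8
  .###.|.  b14=0 t=0,i=4
  .##.#|.  b13=0 t=2,i=4
  .##..|.  b12=0 t=0,i=16
  .#.##|.  b11=0 t=3,i=13
  .#.#.|#  b10=1 t=1,i=4
  .#..#|.  b9=0 t=0,i=13
  .#...|#  b8=1 t=1,i=6
  ..###|#  b7=1 t=0,i=3
  ..##.|.  b6=0 t=0,i=15
  ..#.#|#  b5=1 t=1,i=3
  ..#..|.  b4=0 t=1,i=0
  ...##|.  b3=0 t=0,i=2
  ...#.|#  b2=1 t=3,i=4
  ....#|#  b1=1 t=2,i=1
  .....|#  b0=1 t=2,i=0
  bits 01110101010010000000010110100111 = 1967654311

1967654311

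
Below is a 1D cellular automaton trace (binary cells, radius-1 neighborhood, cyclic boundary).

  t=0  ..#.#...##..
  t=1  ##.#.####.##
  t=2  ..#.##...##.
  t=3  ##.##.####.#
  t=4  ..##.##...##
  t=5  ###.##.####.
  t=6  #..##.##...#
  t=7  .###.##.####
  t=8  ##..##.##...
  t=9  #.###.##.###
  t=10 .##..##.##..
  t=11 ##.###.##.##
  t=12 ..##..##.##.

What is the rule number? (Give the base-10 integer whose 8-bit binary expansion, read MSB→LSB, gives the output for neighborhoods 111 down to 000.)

  [7] ### => .  t=1,i=0
  [6] ##. => .  t=0,i=9
  [5] #.# => #  t=0,i=3
  [4] #.. => #  t=0,i=5
  [3] .## => #  t=0,i=8
  [2] .#. => .  t=0,i=2
  [1] ..# => #  t=0,i=1
  [0] ... => #  t=0,i=0
  bits 00111011 = 59

59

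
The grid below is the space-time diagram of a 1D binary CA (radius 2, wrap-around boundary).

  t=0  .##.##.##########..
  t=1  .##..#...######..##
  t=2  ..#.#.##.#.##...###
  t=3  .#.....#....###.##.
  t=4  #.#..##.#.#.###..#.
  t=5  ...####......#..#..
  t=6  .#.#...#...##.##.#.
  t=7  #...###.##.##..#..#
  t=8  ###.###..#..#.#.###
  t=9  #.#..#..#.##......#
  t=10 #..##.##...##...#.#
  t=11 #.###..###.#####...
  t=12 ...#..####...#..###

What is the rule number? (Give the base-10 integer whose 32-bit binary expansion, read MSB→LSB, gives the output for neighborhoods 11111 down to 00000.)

  [31] ##### => #  t=0,i=9
  [30] ####. => .  t=0,i=15
  [29] ###.# => #  t=3,i=14
  [28] ###.. => .  t=0,i=16
  [27] ##.## => .  t=0,i=3
  [26] ##.#. => .  t=2,i=8
  [25] ##..# => .  t=1,i=3
  [24] ##... => #  t=0,i=17
  [23] #.### => .  t=0,i=7
  [22] #.##. => .  t=0,i=4
  [21] #.#.# => .  t=2,i=4
  [20] #.#.. => .  t=4,i=2
  [19] #..## => #  t=1,i=16
  [18] #..#. => #  t=1,i=4
  [17] #...# => #  t=0,i=18
  [16] #.... => .  t=3,i=3
  [15] .#### => .  t=0,i=8
  [14] .###. => #  t=2,i=17
  [13] .##.# => #  t=0,i=2
  [12] .##.. => #  t=1,i=2
  [11] .#.## => .  t=2,i=5
  [10] .#.#. => .  t=2,i=3
  [9] .#..# => #  t=4,i=3
  [8] .#... => #  t=1,i=6
  [7] ..### => #  t=1,i=9
  [6] ..##. => #  t=0,i=1
  [5] ..#.# => .  t=2,i=2
  [4] ..#.. => .  t=1,i=5
  [3] ...## => .  t=0,i=0
  [2] ...#. => #  t=3,i=6
  [1] ....# => #  t=3,i=5
  [0] ..... => .  t=3,i=4
  bits 10100001000011100111001111000110 = 2702078918

2702078918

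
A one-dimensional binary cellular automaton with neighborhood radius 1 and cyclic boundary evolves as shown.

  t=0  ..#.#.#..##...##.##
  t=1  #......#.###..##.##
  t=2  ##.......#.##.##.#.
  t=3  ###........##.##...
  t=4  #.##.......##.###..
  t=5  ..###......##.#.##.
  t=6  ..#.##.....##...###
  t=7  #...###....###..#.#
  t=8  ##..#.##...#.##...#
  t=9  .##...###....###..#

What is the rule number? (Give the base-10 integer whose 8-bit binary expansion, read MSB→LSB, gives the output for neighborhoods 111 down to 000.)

88

  [7] ### => .  t=1,i=10
  [6] ##. => #  t=0,i=10
  [5] #.# => .  t=0,i=3
  [4] #.. => #  t=0,i=0
  [3] .## => #  t=0,i=9
  [2] .#. => .  t=0,i=2
  [1] ..# => .  t=0,i=1
  [0] ... => .  t=0,i=12
  bits 01011000 = 88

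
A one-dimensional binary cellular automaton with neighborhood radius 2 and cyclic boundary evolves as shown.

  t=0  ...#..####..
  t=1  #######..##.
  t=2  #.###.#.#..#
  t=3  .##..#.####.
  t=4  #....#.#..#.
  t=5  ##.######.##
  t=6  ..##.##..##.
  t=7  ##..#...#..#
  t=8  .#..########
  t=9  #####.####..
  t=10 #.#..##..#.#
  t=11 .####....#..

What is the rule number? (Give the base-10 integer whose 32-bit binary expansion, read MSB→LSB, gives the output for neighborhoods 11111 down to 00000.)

  nb #####: next=#  (t=1,i=2, bit31=1)
  nb ####.: next=.  (t=0,i=8, bit30=0)
  nb ###.#: next=.  (t=2,i=4, bit29=0)
  nb ###..: next=#  (t=0,i=9, bit28=1)
  nb ##.##: next=#  (t=1,i=11, bit27=1)
  nb ##.#.: next=#  (t=2,i=5, bit26=1)
  nb ##..#: next=.  (t=1,i=7, bit25=0)
  nb ##...: next=#  (t=0,i=10, bit24=1)
  nb #.###: next=#  (t=1,i=0, bit23=1)
  nb #.##.: next=.  (t=6,i=5, bit22=0)
  nb #.#.#: next=.  (t=2,i=6, bit21=0)
  nb #.#..: next=#  (t=2,i=8, bit20=1)
  nb #..##: next=#  (t=0,i=5, bit19=1)
  nb #..#.: next=.  (t=3,i=4, bit18=0)
  nb #...#: next=#  (t=6,i=0, bit17=1)
  nb #....: next=.  (t=0,i=11, bit16=0)
  nb .####: next=.  (t=0,i=7, bit15=0)
  nb .###.: next=.  (t=2,i=3, bit14=0)
  nb .##.#: next=.  (t=1,i=10, bit13=0)
  nb .##..: next=.  (t=3,i=2, bit12=0)
  nb .#.##: next=.  (t=3,i=6, bit11=0)
  nb .#.#.: next=#  (t=2,i=7, bit10=1)
  nb .#..#: next=#  (t=0,i=4, bit9=1)
  nb .#...: next=#  (t=4,i=1, bit8=1)
  nb ..###: next=#  (t=0,i=6, bit7=1)
  nb ..##.: next=.  (t=1,i=9, bit6=0)
  nb ..#.#: next=#  (t=3,i=5, bit5=1)
  nb ..#..: next=#  (t=0,i=3, bit4=1)
  nb ...##: next=#  (t=6,i=1, bit3=1)
  nb ...#.: next=#  (t=0,i=2, bit2=1)
  nb ....#: next=#  (t=0,i=1, bit1=1)
  nb .....: next=#  (t=0,i=0, bit0=1)
  bits 10011101100110100000011110111111 = 2644117439

2644117439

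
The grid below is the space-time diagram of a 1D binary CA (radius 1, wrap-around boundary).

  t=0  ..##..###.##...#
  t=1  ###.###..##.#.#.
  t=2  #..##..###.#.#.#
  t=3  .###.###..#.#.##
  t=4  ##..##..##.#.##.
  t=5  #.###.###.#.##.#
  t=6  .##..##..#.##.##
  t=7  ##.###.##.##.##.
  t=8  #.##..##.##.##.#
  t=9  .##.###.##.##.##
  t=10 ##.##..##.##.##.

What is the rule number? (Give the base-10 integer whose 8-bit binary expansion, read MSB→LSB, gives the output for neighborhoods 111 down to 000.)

58

  nb ###: next=.  (t=0,i=7, bit7=0)
  nb ##.: next=.  (t=0,i=3, bit6=0)
  nb #.#: next=#  (t=0,i=9, bit5=1)
  nb #..: next=#  (t=0,i=0, bit4=1)
  nb .##: next=#  (t=0,i=2, bit3=1)
  nb .#.: next=.  (t=0,i=15, bit2=0)
  nb ..#: next=#  (t=0,i=1, bit1=1)
  nb ...: next=.  (t=0,i=13, bit0=0)
  bits 00111010 = 58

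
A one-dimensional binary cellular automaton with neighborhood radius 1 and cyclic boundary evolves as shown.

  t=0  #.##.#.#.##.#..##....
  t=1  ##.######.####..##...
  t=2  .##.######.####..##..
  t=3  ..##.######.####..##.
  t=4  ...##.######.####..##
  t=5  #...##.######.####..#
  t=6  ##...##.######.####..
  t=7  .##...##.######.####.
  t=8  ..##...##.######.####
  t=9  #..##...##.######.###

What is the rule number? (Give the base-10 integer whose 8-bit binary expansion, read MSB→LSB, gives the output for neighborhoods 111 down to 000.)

  [7] ### => #  t=1,i=4
  [6] ##. => #  t=0,i=3
  [5] #.# => #  t=0,i=1
  [4] #.. => #  t=0,i=13
  [3] .## => .  t=0,i=2
  [2] .#. => #  t=0,i=0
  [1] ..# => .  t=0,i=14
  [0] ... => .  t=0,i=18
  bits 11110100 = 244

244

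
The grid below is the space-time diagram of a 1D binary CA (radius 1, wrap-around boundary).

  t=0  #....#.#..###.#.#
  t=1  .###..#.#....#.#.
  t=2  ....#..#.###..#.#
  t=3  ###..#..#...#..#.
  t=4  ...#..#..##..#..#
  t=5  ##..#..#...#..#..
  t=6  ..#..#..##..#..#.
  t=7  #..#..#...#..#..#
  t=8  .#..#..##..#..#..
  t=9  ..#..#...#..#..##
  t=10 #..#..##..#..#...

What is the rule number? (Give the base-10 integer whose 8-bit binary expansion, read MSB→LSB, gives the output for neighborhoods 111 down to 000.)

49

  ###|.  b7=0 t=0,i=11
  ##.|.  b6=0 t=0,i=0
  #.#|#  b5=1 t=0,i=6
  #..|#  b4=1 t=0,i=1
  .##|.  b3=0 t=0,i=10
  .#.|.  b2=0 t=0,i=5
  ..#|.  b1=0 t=0,i=4
  ...|#  b0=1 t=0,i=2
  bits 00110001 = 49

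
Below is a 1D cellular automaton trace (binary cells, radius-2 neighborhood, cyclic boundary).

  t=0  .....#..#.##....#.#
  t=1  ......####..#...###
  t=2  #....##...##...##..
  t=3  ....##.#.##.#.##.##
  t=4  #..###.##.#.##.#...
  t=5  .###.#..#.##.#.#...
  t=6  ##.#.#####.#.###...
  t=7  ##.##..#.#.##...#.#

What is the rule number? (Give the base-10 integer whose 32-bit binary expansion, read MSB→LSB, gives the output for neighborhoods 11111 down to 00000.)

2738630376

  ##### -> #   bit 31 = 1  t=6,i=7
  ####. -> .   bit 30 = 0  t=1,i=8
  ###.# -> #   bit 29 = 1  t=4,i=5
  ###.. -> .   bit 28 = 0  t=1,i=9
  ##.## -> .   bit 27 = 0  t=3,i=16
  ##.#. -> .   bit 26 = 0  t=3,i=6
  ##..# -> #   bit 25 = 1  t=1,i=10
  ##... -> #   bit 24 = 1  t=0,i=12
  #.### -> .   bit 23 = 0  t=6,i=5
  #.##. -> .   bit 22 = 0  t=0,i=10
  #.#.# -> #   bit 21 = 1  t=3,i=7
  #.#.. -> #   bit 20 = 1  t=0,i=18
  #..## -> #   bit 19 = 1  t=4,i=2
  #..#. -> #   bit 18 = 1  t=0,i=7
  #...# -> .   bit 17 = 0  t=1,i=14
  #.... -> .   bit 16 = 0  t=0,i=1
  .#### -> .   bit 15 = 0  t=1,i=7
  .###. -> .   bit 14 = 0  t=1,i=17
  .##.# -> #   bit 13 = 1  t=3,i=5
  .##.. -> .   bit 12 = 0  t=0,i=11
  .#.## -> #   bit 11 = 1  t=0,i=9
  .#.#. -> #   bit 10 = 1  t=0,i=17
  .#..# -> #   bit 9 = 1  t=0,i=6
  .#... -> .   bit 8 = 0  t=0,i=0
  ..### -> #   bit 7 = 1  t=1,i=6
  ..##. -> #   bit 6 = 1  t=2,i=5
  ..#.# -> #   bit 5 = 1  t=0,i=8
  ..#.. -> .   bit 4 = 0  t=0,i=5
  ...## -> #   bit 3 = 1  t=1,i=5
  ...#. -> .   bit 2 = 0  t=0,i=4
  ....# -> .   bit 1 = 0  t=0,i=3
  ..... -> .   bit 0 = 0  t=0,i=2
  bits 10100011001111000010111011101000 = 2738630376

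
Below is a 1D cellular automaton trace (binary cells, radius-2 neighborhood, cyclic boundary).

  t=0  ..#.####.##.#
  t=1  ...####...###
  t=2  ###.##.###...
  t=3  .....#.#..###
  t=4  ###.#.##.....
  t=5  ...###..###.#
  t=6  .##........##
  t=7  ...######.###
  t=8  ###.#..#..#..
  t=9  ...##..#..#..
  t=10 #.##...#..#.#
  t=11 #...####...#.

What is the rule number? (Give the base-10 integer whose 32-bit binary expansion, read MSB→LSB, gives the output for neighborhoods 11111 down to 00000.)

  #####|.  b31=0 t=7,i=5
  ####.|#  b30=1 t=0,i=6
  ###.#|.  b29=0 t=0,i=7
  ###..|.  b28=0 t=1,i=6
  ##.##|.  b27=0 t=0,i=8
  ##.#.|#  b26=1 t=0,i=11
  ##..#|.  b25=0 t=5,i=6
  ##...|#  b24=1 t=1,i=0
  #.###|#  b23=1 t=0,i=4
  #.##.|.  b22=0 t=0,i=9
  #.#.#|#  b21=1 t=4,i=4
  #.#..|#  b20=1 t=0,i=12
  #..##|.  b19=0 t=3,i=9
  #..#.|.  b18=0 t=0,i=1
  #...#|#  b17=1 t=1,i=1
  #....|#  b16=1 t=3,i=1
  .####|#  b15=1 t=0,i=5
  .###.|.  b14=0 t=1,i=11
  .##.#|#  b13=1 t=0,i=10
  .##..|.  b12=0 t=4,i=7
  .#.##|#  b11=1 t=0,i=3
  .#.#.|#  b10=1 t=3,i=6
  .#..#|.  b9=0 t=0,i=0
  .#...|.  b8=0 t=5,i=0
  ..###|.  b7=0 t=1,i=3
  ..##.|#  b6=1 t=6,i=11
  ..#.#|.  b5=0 t=0,i=2
  ..#..|#  b4=1 t=8,i=7
  ...##|#  b3=1 t=1,i=2
  ...#.|#  b2=1 t=3,i=4
  ....#|.  b1=0 t=3,i=3
  .....|#  b0=1 t=3,i=2
  bits 01000101101100111010110001011101 = 1169402973

1169402973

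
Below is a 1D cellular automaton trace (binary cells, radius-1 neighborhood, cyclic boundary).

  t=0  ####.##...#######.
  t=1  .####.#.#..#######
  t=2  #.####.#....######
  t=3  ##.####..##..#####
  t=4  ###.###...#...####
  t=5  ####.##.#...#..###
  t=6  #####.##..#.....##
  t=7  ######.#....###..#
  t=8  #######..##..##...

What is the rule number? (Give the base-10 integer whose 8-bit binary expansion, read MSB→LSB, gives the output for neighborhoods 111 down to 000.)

  ###|#  b7=1 t=0,i=1
  ##.|#  b6=1 t=0,i=3
  #.#|#  b5=1 t=0,i=4
  #..|.  b4=0 t=0,i=7
  .##|.  b3=0 t=0,i=0
  .#.|.  b2=0 t=1,i=6
  ..#|.  b1=0 t=0,i=9
  ...|#  b0=1 t=0,i=8
  bits 11100001 = 225

225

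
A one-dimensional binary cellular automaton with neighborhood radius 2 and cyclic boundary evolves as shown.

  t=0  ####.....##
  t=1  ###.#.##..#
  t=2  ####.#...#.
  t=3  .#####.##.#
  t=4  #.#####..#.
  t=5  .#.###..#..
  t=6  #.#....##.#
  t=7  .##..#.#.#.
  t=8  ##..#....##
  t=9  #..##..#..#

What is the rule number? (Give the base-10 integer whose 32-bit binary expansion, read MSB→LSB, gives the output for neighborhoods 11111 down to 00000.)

3978201687

  [31] ##### => #  t=0,i=0
  [30] ####. => #  t=0,i=2
  [29] ###.# => #  t=1,i=2
  [28] ###.. => .  t=0,i=3
  [27] ##.## => #  t=3,i=6
  [26] ##.#. => #  t=1,i=3
  [25] ##..# => .  t=1,i=8
  [24] ##... => #  t=0,i=4
  [23] #.### => .  t=2,i=0
  [22] #.##. => .  t=1,i=6
  [21] #.#.# => .  t=1,i=4
  [20] #.#.. => #  t=2,i=5
  [19] #..## => #  t=1,i=9
  [18] #..#. => #  t=4,i=8
  [17] #...# => #  t=2,i=7
  [16] #.... => .  t=0,i=5
  [15] .#### => #  t=0,i=10
  [14] .###. => .  t=5,i=4
  [13] .##.# => .  t=3,i=8
  [12] .##.. => .  t=1,i=7
  [11] .#.## => #  t=1,i=5
  [10] .#.#. => .  t=4,i=10
  [9] .#..# => #  t=7,i=10
  [8] .#... => .  t=2,i=6
  [7] ..### => .  t=0,i=9
  [6] ..##. => #  t=6,i=7
  [5] ..#.# => .  t=2,i=9
  [4] ..#.. => #  t=5,i=8
  [3] ...## => .  t=0,i=8
  [2] ...#. => #  t=2,i=8
  [1] ....# => #  t=0,i=7
  [0] ..... => #  t=0,i=6
  bits 11101101000111101000101001010111 = 3978201687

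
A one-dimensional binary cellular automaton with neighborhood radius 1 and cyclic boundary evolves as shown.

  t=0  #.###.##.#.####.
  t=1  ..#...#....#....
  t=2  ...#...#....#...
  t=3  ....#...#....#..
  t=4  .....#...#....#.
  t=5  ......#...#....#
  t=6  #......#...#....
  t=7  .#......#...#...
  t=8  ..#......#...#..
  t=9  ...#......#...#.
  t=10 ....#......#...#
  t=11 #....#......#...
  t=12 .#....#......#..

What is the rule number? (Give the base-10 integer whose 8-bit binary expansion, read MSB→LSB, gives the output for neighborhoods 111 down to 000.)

  ###|.  b7=0 t=0,i=3
  ##.|.  b6=0 t=0,i=4
  #.#|.  b5=0 t=0,i=1
  #..|#  b4=1 t=1,i=3
  .##|#  b3=1 t=0,i=2
  .#.|.  b2=0 t=0,i=0
  ..#|.  b1=0 t=1,i=1
  ...|.  b0=0 t=1,i=0
  bits 00011000 = 24

24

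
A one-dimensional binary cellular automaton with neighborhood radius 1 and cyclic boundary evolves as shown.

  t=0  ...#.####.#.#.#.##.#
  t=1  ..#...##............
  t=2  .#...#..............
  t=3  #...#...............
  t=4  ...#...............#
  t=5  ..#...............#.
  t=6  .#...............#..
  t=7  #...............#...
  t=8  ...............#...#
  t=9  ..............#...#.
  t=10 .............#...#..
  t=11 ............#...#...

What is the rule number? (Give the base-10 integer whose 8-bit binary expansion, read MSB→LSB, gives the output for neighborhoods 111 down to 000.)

130

  nb ###: next=#  (t=0,i=6, bit7=1)
  nb ##.: next=.  (t=0,i=8, bit6=0)
  nb #.#: next=.  (t=0,i=4, bit5=0)
  nb #..: next=.  (t=0,i=0, bit4=0)
  nb .##: next=.  (t=0,i=5, bit3=0)
  nb .#.: next=.  (t=0,i=3, bit2=0)
  nb ..#: next=#  (t=0,i=2, bit1=1)
  nb ...: next=.  (t=0,i=1, bit0=0)
  bits 10000010 = 130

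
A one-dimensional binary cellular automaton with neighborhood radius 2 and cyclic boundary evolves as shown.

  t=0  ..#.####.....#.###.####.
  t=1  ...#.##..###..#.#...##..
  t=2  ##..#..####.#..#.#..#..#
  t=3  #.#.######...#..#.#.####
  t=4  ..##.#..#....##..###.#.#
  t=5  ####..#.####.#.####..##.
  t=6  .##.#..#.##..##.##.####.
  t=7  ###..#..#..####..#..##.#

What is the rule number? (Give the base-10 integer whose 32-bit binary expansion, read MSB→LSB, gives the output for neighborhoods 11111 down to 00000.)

1110044627

  [31] ##### => .  t=3,i=6
  [30] ####. => #  t=0,i=6
  [29] ###.# => .  t=0,i=17
  [28] ###.. => .  t=0,i=7
  [27] ##.## => .  t=0,i=18
  [26] ##.#. => .  t=2,i=11
  [25] ##..# => #  t=1,i=7
  [24] ##... => .  t=0,i=8
  [23] #.### => .  t=0,i=4
  [22] #.##. => .  t=1,i=5
  [21] #.#.# => #  t=3,i=2
  [20] #.#.. => .  t=1,i=16
  [19] #..## => #  t=1,i=8
  [18] #..#. => .  t=1,i=13
  [17] #...# => .  t=0,i=0
  [16] #.... => #  t=0,i=9
  [15] .#### => #  t=0,i=5
  [14] .###. => #  t=0,i=16
  [13] .##.# => #  t=4,i=3
  [12] .##.. => .  t=1,i=6
  [11] .#.## => #  t=0,i=3
  [10] .#.#. => #  t=1,i=15
  [9] .#..# => #  t=2,i=5
  [8] .#... => #  t=1,i=17
  [7] ..### => #  t=1,i=9
  [6] ..##. => #  t=1,i=20
  [5] ..#.# => .  t=0,i=2
  [4] ..#.. => #  t=2,i=4
  [3] ...## => .  t=1,i=19
  [2] ...#. => .  t=0,i=1
  [1] ....# => #  t=0,i=11
  [0] ..... => #  t=0,i=10
  bits 01000010001010011110111111010011 = 1110044627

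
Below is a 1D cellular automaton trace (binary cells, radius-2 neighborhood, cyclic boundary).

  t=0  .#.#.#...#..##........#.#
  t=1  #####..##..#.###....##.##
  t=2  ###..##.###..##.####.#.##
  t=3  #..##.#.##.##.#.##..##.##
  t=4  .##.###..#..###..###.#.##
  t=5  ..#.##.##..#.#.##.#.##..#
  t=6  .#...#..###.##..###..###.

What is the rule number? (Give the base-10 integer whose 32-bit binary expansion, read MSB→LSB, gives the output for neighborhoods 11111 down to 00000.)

  [31] ##### => #  t=1,i=0
  [30] ####. => .  t=1,i=3
  [29] ###.# => .  t=2,i=19
  [28] ###.. => .  t=1,i=4
  [27] ##.## => .  t=1,i=22
  [26] ##.#. => #  t=2,i=20
  [25] ##..# => #  t=1,i=5
  [24] ##... => #  t=0,i=14
  [23] #.### => #  t=1,i=13
  [22] #.##. => .  t=3,i=8
  [21] #.#.# => #  t=0,i=1
  [20] #.#.. => .  t=0,i=5
  [19] #..## => #  t=0,i=11
  [18] #..#. => #  t=1,i=10
  [17] #...# => #  t=0,i=7
  [16] #.... => #  t=0,i=15
  [15] .#### => #  t=1,i=24
  [14] .###. => #  t=1,i=14
  [13] .##.# => #  t=1,i=21
  [12] .##.. => #  t=0,i=13
  [11] .#.## => .  t=1,i=12
  [10] .#.#. => #  t=0,i=0
  [9] .#..# => .  t=0,i=10
  [8] .#... => .  t=0,i=6
  [7] ..### => .  t=4,i=12
  [6] ..##. => .  t=0,i=12
  [5] ..#.# => .  t=0,i=22
  [4] ..#.. => .  t=0,i=9
  [3] ...## => #  t=1,i=19
  [2] ...#. => #  t=0,i=8
  [1] ....# => #  t=0,i=20
  [0] ..... => .  t=0,i=16
  bits 10000111101011111111010000001110 = 2276455438

2276455438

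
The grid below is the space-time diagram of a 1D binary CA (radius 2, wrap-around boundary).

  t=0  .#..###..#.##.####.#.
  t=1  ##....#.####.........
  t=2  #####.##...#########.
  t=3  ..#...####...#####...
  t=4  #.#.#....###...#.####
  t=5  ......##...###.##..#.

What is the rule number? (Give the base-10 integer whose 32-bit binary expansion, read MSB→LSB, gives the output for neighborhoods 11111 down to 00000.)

  #####|#  b31=1 t=2,i=2
  ####.|.  b30=0 t=0,i=16
  ###.#|.  b29=0 t=0,i=17
  ###..|#  b28=1 t=0,i=6
  ##.##|.  b27=0 t=0,i=13
  ##.#.|.  b26=0 t=0,i=18
  ##..#|.  b25=0 t=0,i=7
  ##...|#  b24=1 t=1,i=2
  #.###|.  b23=0 t=0,i=14
  #.##.|#  b22=1 t=0,i=11
  #.#.#|.  b21=0 t=4,i=2
  #.#..|.  b20=0 t=0,i=19
  #..##|.  b19=0 t=0,i=3
  #..#.|#  b18=1 t=0,i=0
  #...#|#  b17=1 t=2,i=9
  #....|#  b16=1 t=1,i=3
  .####|.  b15=0 t=0,i=15
  .###.|.  b14=0 t=0,i=5
  .##.#|.  b13=0 t=0,i=12
  .##..|#  b12=1 t=1,i=1
  .#.##|#  b11=1 t=0,i=10
  .#.#.|.  b10=0 t=4,i=3
  .#..#|.  b9=0 t=0,i=2
  .#...|.  b8=0 t=3,i=3
  ..###|.  b7=0 t=0,i=4
  ..##.|#  b6=1 t=1,i=0
  ..#.#|#  b5=1 t=0,i=9
  ..#..|#  b4=1 t=0,i=1
  ...##|.  b3=0 t=1,i=20
  ...#.|.  b2=0 t=1,i=5
  ....#|#  b1=1 t=1,i=4
  .....|#  b0=1 t=1,i=14
  bits 10010001010001110001100001110011 = 2437355635

2437355635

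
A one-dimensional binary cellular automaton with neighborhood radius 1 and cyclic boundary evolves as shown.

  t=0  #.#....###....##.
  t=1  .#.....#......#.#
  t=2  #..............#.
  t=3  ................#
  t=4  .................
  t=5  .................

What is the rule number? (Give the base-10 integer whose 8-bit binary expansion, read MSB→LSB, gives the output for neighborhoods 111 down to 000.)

  nb ###: next=.  (t=0,i=8, bit7=0)
  nb ##.: next=.  (t=0,i=9, bit6=0)
  nb #.#: next=#  (t=0,i=1, bit5=1)
  nb #..: next=.  (t=0,i=3, bit4=0)
  nb .##: next=#  (t=0,i=7, bit3=1)
  nb .#.: next=.  (t=0,i=0, bit2=0)
  nb ..#: next=.  (t=0,i=6, bit1=0)
  nb ...: next=.  (t=0,i=4, bit0=0)
  bits 00101000 = 40

40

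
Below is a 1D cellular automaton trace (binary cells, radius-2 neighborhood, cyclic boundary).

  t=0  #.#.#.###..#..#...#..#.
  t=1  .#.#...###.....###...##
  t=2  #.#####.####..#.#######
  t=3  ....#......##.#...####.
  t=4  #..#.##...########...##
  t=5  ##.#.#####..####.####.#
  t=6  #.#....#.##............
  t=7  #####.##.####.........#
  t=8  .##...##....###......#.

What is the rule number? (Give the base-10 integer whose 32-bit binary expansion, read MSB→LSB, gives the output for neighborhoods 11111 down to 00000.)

  nb #####: next=#  (t=2,i=4, bit31=1)
  nb ####.: next=.  (t=2,i=5, bit30=0)
  nb ###.#: next=.  (t=2,i=0, bit29=0)
  nb ###..: next=#  (t=0,i=8, bit28=1)
  nb ##.##: next=.  (t=2,i=1, bit27=0)
  nb ##.#.: next=#  (t=1,i=0, bit26=1)
  nb ##..#: next=#  (t=0,i=9, bit25=1)
  nb ##...: next=#  (t=1,i=10, bit24=1)
  nb #.###: next=.  (t=0,i=6, bit23=0)
  nb #.##.: next=#  (t=4,i=5, bit22=1)
  nb #.#.#: next=.  (t=0,i=0, bit21=0)
  nb #.#..: next=#  (t=1,i=3, bit20=1)
  nb #..##: next=.  (t=5,i=11, bit19=0)
  nb #..#.: next=.  (t=0,i=10, bit18=0)
  nb #...#: next=#  (t=0,i=16, bit17=1)
  nb #....: next=#  (t=1,i=11, bit16=1)
  nb .####: next=.  (t=2,i=3, bit15=0)
  nb .###.: next=#  (t=0,i=7, bit14=1)
  nb .##.#: next=#  (t=1,i=22, bit13=1)
  nb .##..: next=#  (t=4,i=6, bit12=1)
  nb .#.##: next=.  (t=0,i=5, bit11=0)
  nb .#.#.: next=#  (t=0,i=1, bit10=1)
  nb .#..#: next=.  (t=0,i=12, bit9=0)
  nb .#...: next=#  (t=0,i=15, bit8=1)
  nb ..###: next=.  (t=1,i=7, bit7=0)
  nb ..##.: next=#  (t=1,i=21, bit6=1)
  nb ..#.#: next=#  (t=0,i=21, bit5=1)
  nb ..#..: next=.  (t=0,i=11, bit4=0)
  nb ...##: next=#  (t=1,i=6, bit3=1)
  nb ...#.: next=#  (t=0,i=17, bit2=1)
  nb ....#: next=.  (t=1,i=13, bit1=0)
  nb .....: next=.  (t=1,i=12, bit0=0)
  bits 10010111010100110111010101101100 = 2538829164

2538829164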